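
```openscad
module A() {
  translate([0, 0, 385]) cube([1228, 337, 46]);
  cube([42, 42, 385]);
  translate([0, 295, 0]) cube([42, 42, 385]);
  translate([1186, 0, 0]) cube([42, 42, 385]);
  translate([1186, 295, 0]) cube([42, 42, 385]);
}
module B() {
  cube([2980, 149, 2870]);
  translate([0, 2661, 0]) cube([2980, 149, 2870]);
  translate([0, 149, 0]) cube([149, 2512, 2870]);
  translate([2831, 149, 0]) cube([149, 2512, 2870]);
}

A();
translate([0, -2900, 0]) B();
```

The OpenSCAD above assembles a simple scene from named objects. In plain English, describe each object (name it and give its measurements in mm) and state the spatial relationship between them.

A is a bench: a 1228×337 mm seat slab, 46 mm thick, top at z = 431 mm, on four 42×42 mm square legs flush with the seat corners and standing on z = 0.

B is a box-shaped house frame (walls only): outside footprint 2980×2810 mm, wall height 2870 mm, wall thickness 149 mm. The two y-facing walls run the full x-width; the two x-facing walls fit between the inner faces of the y-facing walls.

The house frame is on the floor beside the bench on its −y side.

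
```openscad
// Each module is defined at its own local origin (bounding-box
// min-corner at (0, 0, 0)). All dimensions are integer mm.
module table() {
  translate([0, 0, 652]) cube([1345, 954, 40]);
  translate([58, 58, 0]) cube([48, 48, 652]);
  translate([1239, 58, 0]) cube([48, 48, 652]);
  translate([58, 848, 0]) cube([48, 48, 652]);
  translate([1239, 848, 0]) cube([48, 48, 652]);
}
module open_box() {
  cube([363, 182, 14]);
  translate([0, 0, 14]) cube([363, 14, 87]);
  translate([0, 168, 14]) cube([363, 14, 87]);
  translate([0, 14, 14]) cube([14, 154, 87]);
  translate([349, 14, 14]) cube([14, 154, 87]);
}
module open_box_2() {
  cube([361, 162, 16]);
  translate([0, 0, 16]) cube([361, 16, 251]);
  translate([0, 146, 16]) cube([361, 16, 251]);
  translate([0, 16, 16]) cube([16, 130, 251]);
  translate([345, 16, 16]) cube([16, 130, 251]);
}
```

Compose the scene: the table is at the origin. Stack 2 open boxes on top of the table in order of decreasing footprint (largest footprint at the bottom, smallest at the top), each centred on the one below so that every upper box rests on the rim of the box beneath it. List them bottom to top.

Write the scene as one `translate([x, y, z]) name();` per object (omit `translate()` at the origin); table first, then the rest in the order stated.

table();
translate([491, 386, 692]) open_box();
translate([492, 396, 793]) open_box_2();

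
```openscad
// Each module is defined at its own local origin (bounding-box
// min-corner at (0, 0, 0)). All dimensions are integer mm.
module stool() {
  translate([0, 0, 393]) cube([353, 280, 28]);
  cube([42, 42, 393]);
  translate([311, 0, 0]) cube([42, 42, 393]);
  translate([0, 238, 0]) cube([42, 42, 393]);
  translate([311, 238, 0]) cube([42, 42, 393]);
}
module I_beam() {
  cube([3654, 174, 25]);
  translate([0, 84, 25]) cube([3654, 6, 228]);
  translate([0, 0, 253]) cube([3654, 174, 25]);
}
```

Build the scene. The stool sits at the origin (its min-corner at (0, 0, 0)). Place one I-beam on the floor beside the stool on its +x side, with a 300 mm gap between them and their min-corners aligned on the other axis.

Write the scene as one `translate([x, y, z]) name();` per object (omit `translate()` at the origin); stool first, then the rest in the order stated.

stool();
translate([653, 0, 0]) I_beam();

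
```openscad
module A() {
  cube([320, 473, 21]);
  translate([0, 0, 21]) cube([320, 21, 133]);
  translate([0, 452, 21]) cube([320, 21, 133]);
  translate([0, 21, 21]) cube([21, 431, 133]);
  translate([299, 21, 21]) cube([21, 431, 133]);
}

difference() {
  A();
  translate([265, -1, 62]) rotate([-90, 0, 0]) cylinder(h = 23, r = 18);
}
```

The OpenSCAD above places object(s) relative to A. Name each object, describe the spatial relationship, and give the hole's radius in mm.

A is an open box. The open box has a circular hole through its front wall. The hole's radius is 18 mm.

The subtracted cylinder has r = 18 mm.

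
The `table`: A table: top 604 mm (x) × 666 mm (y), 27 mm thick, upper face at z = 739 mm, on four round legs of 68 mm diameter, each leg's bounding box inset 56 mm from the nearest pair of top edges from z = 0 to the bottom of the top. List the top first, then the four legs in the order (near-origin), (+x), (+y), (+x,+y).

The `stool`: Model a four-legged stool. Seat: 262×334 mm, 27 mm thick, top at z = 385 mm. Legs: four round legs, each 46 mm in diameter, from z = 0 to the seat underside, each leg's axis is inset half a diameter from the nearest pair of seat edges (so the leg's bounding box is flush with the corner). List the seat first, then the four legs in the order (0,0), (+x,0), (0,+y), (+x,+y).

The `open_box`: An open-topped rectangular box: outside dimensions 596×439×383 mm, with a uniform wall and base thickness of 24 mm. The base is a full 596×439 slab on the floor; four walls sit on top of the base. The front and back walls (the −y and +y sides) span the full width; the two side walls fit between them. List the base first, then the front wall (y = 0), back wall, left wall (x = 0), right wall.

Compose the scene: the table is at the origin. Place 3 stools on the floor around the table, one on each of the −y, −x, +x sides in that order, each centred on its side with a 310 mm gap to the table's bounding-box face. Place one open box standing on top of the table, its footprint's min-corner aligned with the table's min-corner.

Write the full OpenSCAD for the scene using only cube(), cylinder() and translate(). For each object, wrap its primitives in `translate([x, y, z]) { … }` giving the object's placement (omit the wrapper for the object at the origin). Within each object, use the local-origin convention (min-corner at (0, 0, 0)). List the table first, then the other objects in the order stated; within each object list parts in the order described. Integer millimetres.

translate([0, 0, 712]) cube([604, 666, 27]);
translate([90, 90, 0]) cylinder(h = 712, r = 34);
translate([514, 90, 0]) cylinder(h = 712, r = 34);
translate([90, 576, 0]) cylinder(h = 712, r = 34);
translate([514, 576, 0]) cylinder(h = 712, r = 34);
translate([171, -644, 0]) {
  translate([0, 0, 358]) cube([262, 334, 27]);
  translate([23, 23, 0]) cylinder(h = 358, r = 23);
  translate([239, 23, 0]) cylinder(h = 358, r = 23);
  translate([23, 311, 0]) cylinder(h = 358, r = 23);
  translate([239, 311, 0]) cylinder(h = 358, r = 23);
}
translate([-572, 166, 0]) {
  translate([0, 0, 358]) cube([262, 334, 27]);
  translate([23, 23, 0]) cylinder(h = 358, r = 23);
  translate([239, 23, 0]) cylinder(h = 358, r = 23);
  translate([23, 311, 0]) cylinder(h = 358, r = 23);
  translate([239, 311, 0]) cylinder(h = 358, r = 23);
}
translate([914, 166, 0]) {
  translate([0, 0, 358]) cube([262, 334, 27]);
  translate([23, 23, 0]) cylinder(h = 358, r = 23);
  translate([239, 23, 0]) cylinder(h = 358, r = 23);
  translate([23, 311, 0]) cylinder(h = 358, r = 23);
  translate([239, 311, 0]) cylinder(h = 358, r = 23);
}
translate([0, 0, 739]) {
  cube([596, 439, 24]);
  translate([0, 0, 24]) cube([596, 24, 359]);
  translate([0, 415, 24]) cube([596, 24, 359]);
  translate([0, 24, 24]) cube([24, 391, 359]);
  translate([572, 24, 24]) cube([24, 391, 359]);
}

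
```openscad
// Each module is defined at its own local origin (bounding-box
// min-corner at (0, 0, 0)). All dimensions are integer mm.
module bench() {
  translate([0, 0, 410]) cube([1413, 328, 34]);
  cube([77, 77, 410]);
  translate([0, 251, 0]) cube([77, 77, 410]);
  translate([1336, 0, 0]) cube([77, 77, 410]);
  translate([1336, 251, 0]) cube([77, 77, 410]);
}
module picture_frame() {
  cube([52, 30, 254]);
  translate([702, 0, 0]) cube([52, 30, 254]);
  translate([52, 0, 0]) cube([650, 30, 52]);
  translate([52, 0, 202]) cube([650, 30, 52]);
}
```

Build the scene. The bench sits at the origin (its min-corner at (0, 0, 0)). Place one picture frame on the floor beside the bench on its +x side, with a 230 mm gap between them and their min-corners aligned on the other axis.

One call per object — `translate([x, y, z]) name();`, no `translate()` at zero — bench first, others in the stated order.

bench();
translate([1643, 0, 0]) picture_frame();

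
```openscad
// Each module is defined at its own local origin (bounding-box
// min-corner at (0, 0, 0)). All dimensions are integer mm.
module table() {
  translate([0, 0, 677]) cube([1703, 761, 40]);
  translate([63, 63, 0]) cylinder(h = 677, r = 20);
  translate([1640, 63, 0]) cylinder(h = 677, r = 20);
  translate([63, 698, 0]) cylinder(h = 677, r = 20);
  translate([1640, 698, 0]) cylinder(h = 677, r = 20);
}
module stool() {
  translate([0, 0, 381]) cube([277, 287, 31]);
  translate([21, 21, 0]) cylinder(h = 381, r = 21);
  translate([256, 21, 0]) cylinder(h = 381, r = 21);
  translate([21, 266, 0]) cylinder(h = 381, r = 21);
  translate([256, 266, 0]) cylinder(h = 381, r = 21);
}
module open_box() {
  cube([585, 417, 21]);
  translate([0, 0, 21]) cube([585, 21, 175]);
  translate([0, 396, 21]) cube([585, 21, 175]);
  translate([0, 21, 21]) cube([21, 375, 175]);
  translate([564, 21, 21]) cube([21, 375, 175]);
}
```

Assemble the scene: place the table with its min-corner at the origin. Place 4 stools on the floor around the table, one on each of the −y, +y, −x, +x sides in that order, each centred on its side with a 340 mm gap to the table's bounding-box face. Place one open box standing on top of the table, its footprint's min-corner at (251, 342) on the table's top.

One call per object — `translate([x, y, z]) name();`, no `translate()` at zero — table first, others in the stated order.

table();
translate([713, -627, 0]) stool();
translate([713, 1101, 0]) stool();
translate([-617, 237, 0]) stool();
translate([2043, 237, 0]) stool();
translate([251, 342, 717]) open_box();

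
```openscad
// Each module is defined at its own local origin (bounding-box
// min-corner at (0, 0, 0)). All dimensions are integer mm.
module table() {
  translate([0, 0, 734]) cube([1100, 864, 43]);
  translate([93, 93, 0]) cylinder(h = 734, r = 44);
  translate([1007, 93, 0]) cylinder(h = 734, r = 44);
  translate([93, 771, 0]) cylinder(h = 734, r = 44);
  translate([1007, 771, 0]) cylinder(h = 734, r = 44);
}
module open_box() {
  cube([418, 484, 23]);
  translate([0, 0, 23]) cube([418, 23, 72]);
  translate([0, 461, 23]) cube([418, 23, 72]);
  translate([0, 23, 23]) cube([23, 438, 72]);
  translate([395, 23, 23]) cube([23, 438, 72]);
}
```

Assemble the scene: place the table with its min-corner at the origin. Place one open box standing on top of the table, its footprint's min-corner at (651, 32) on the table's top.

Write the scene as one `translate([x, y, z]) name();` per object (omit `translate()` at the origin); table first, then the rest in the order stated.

table();
translate([651, 32, 777]) open_box();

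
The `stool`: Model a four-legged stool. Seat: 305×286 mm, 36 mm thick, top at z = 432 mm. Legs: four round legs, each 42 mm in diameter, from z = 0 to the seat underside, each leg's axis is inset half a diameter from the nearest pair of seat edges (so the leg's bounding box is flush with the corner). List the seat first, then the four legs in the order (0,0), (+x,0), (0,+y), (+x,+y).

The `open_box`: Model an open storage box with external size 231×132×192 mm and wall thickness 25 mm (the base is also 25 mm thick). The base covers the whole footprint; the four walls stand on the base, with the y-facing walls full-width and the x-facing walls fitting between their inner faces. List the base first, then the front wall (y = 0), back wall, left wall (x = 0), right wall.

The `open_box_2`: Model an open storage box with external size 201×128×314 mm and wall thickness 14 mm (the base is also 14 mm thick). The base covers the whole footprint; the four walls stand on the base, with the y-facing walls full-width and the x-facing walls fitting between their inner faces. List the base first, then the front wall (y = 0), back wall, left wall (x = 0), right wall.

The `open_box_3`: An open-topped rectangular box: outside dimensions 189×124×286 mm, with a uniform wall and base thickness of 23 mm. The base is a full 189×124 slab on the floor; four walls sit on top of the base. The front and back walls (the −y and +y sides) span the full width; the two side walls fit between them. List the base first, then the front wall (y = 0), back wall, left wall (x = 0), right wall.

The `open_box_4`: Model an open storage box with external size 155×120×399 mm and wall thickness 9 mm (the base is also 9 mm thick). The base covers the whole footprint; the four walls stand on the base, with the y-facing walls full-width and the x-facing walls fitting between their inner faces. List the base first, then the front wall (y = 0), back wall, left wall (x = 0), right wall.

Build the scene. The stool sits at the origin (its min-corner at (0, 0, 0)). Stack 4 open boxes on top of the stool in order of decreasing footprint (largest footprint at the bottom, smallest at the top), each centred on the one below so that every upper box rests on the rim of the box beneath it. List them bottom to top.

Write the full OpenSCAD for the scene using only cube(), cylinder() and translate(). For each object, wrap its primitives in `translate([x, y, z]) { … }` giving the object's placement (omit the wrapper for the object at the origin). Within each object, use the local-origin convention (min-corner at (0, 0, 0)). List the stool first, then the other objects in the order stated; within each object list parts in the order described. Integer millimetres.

translate([0, 0, 396]) cube([305, 286, 36]);
translate([21, 21, 0]) cylinder(h = 396, r = 21);
translate([284, 21, 0]) cylinder(h = 396, r = 21);
translate([21, 265, 0]) cylinder(h = 396, r = 21);
translate([284, 265, 0]) cylinder(h = 396, r = 21);
translate([37, 77, 432]) {
  cube([231, 132, 25]);
  translate([0, 0, 25]) cube([231, 25, 167]);
  translate([0, 107, 25]) cube([231, 25, 167]);
  translate([0, 25, 25]) cube([25, 82, 167]);
  translate([206, 25, 25]) cube([25, 82, 167]);
}
translate([52, 79, 624]) {
  cube([201, 128, 14]);
  translate([0, 0, 14]) cube([201, 14, 300]);
  translate([0, 114, 14]) cube([201, 14, 300]);
  translate([0, 14, 14]) cube([14, 100, 300]);
  translate([187, 14, 14]) cube([14, 100, 300]);
}
translate([58, 81, 938]) {
  cube([189, 124, 23]);
  translate([0, 0, 23]) cube([189, 23, 263]);
  translate([0, 101, 23]) cube([189, 23, 263]);
  translate([0, 23, 23]) cube([23, 78, 263]);
  translate([166, 23, 23]) cube([23, 78, 263]);
}
translate([75, 83, 1224]) {
  cube([155, 120, 9]);
  translate([0, 0, 9]) cube([155, 9, 390]);
  translate([0, 111, 9]) cube([155, 9, 390]);
  translate([0, 9, 9]) cube([9, 102, 390]);
  translate([146, 9, 9]) cube([9, 102, 390]);
}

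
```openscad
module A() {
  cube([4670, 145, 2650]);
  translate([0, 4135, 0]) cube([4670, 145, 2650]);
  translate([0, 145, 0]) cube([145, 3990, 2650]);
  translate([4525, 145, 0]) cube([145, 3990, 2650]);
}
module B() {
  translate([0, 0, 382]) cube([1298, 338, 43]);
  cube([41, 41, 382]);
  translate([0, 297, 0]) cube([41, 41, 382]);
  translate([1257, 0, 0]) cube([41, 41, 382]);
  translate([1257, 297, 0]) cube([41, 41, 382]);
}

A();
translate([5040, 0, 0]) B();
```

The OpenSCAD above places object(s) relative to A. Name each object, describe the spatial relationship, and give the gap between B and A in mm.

A is a house frame. B is a bench. The bench is on the floor beside the house frame on its +x side. The gap between the bench and the house frame is 370 mm.

The bench's nearest face is 370 mm from the house frame's +x face.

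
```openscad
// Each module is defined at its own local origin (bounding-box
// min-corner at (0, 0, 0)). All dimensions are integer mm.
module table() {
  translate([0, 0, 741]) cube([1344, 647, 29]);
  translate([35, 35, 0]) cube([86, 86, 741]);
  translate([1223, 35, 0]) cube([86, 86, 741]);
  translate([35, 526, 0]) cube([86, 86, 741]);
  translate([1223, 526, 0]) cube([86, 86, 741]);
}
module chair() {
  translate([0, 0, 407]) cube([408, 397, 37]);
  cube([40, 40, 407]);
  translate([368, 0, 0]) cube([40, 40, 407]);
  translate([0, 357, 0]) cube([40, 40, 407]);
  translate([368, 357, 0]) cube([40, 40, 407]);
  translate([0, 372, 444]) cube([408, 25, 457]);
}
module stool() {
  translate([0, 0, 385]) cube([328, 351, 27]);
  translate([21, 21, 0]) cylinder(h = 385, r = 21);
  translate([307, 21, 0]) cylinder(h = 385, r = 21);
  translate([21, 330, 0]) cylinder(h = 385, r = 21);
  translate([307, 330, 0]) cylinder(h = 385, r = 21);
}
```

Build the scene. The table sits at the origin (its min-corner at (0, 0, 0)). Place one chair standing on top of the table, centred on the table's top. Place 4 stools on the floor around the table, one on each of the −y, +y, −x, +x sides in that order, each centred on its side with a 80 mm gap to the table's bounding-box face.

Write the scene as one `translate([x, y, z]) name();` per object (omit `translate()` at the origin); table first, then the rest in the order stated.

table();
translate([468, 125, 770]) chair();
translate([508, -431, 0]) stool();
translate([508, 727, 0]) stool();
translate([-408, 148, 0]) stool();
translate([1424, 148, 0]) stool();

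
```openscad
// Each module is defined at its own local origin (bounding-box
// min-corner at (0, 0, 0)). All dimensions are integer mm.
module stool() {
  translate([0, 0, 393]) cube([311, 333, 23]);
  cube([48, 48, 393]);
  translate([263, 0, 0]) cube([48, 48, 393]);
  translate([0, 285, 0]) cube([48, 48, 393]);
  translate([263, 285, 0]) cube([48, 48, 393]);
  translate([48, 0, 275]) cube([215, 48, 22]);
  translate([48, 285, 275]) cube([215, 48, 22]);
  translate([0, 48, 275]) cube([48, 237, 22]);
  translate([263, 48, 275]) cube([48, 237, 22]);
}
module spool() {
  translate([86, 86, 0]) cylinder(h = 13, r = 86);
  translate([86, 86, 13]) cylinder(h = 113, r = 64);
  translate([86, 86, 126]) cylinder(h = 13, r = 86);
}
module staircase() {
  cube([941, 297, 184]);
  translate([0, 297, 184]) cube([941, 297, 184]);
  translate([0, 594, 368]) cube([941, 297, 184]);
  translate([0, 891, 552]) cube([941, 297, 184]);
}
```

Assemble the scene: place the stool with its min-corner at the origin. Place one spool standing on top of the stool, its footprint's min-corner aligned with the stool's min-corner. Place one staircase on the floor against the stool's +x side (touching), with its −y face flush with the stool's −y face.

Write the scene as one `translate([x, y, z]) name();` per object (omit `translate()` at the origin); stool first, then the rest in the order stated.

stool();
translate([0, 0, 416]) spool();
translate([311, 0, 0]) staircase();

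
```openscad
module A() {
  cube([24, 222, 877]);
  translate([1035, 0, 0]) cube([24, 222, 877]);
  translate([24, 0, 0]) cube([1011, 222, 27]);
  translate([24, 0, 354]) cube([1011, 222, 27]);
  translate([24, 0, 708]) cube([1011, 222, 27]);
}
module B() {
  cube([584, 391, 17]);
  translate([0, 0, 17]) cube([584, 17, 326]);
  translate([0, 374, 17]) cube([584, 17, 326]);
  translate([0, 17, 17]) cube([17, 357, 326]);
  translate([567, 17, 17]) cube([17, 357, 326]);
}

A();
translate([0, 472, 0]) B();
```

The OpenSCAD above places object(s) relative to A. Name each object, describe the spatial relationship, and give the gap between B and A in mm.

A is a bookshelf. B is an open box. The open box is on the floor beside the bookshelf on its +y side. The gap between the open box and the bookshelf is 250 mm.

The open box's nearest face is 250 mm from the bookshelf's +y face.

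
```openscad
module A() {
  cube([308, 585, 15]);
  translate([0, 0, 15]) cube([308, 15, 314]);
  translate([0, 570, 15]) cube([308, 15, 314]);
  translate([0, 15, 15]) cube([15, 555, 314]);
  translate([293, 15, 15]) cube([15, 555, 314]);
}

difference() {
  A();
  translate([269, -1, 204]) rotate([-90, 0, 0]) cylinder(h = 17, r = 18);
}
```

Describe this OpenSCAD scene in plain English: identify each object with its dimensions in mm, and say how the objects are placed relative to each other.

A is an open-topped rectangular box: outside dimensions 308×585×329 mm, with a uniform wall and base thickness of 15 mm. The base is a full 308×585 slab on the floor; four walls sit on top of the base. The front and back walls (the −y and +y sides) span the full width; the two side walls fit between them.

The open box has a circular hole of radius 18 mm through its front wall, centred at (x = 269, z = 204).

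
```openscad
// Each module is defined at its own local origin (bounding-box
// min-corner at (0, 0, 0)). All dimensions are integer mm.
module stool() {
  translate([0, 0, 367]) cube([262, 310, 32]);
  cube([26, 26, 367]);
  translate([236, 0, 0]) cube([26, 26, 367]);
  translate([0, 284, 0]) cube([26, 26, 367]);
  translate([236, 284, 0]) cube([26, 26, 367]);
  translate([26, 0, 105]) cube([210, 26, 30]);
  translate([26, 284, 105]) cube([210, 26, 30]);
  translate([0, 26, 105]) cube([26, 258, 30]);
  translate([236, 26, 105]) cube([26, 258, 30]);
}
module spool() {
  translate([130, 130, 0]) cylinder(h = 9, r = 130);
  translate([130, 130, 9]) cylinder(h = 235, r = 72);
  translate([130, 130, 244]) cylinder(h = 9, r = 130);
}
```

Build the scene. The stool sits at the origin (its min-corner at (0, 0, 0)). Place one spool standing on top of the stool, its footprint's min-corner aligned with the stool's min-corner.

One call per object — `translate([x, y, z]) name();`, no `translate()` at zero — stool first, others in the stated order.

stool();
translate([0, 0, 399]) spool();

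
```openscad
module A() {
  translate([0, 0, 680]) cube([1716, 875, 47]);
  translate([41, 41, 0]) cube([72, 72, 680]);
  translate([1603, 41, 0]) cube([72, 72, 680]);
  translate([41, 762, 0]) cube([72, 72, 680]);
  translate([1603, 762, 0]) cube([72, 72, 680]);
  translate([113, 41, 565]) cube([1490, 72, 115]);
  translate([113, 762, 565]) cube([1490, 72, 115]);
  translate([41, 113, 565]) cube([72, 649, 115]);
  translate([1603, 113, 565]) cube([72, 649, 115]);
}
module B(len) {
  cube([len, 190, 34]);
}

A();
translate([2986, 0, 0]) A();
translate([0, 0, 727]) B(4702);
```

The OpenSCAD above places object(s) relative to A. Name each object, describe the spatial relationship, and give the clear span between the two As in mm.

Second table starts at x = 2986; first ends at x = 1716; clear span = 2986 − 1716 = 1270 mm.

A is a table. B is a beam. A beam spans the tops of two tables. The clear span between the two tables is 1270 mm.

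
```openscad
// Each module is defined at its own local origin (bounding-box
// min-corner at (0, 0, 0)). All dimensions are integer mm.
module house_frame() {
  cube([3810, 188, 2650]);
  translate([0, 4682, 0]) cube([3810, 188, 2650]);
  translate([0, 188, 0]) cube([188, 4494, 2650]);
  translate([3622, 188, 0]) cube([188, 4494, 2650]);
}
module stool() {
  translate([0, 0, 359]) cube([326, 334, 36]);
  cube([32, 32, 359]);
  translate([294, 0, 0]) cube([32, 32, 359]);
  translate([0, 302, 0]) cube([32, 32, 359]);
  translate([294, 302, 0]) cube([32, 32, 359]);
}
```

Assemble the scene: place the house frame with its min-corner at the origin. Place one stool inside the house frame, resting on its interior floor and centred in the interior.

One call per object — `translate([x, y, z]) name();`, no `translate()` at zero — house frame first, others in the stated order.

house_frame();
translate([1742, 2268, 0]) stool();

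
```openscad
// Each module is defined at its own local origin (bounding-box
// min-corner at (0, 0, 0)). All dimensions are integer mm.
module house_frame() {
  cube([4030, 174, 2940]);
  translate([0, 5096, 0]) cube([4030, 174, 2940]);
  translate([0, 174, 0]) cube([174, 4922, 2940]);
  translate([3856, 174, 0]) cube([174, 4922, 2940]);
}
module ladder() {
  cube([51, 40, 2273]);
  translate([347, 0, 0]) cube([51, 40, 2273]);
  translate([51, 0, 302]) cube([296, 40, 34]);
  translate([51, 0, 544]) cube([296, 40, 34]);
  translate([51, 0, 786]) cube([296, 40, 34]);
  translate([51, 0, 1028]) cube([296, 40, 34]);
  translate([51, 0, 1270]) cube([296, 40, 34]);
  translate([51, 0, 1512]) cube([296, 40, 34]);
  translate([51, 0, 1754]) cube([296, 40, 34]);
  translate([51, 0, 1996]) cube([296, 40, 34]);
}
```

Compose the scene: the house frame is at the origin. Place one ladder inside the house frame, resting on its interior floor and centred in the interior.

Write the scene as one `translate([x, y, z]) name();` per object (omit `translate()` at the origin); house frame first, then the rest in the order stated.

house_frame();
translate([1816, 2615, 0]) ladder();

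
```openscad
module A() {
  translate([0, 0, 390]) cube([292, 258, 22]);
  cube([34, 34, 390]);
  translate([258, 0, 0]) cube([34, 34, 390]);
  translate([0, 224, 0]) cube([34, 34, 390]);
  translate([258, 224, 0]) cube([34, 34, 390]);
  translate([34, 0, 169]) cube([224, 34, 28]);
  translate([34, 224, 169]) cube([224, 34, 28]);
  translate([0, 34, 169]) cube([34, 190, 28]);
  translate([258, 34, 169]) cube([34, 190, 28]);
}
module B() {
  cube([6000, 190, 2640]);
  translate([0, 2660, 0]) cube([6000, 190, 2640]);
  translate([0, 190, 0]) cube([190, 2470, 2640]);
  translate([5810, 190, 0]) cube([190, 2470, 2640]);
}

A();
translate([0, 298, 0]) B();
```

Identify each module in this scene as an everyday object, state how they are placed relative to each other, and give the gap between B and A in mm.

A is a stool. B is a house frame. The house frame is on the floor beside the stool on its +y side. The gap between the house frame and the stool is 40 mm.

The house frame's nearest face is 40 mm from the stool's +y face.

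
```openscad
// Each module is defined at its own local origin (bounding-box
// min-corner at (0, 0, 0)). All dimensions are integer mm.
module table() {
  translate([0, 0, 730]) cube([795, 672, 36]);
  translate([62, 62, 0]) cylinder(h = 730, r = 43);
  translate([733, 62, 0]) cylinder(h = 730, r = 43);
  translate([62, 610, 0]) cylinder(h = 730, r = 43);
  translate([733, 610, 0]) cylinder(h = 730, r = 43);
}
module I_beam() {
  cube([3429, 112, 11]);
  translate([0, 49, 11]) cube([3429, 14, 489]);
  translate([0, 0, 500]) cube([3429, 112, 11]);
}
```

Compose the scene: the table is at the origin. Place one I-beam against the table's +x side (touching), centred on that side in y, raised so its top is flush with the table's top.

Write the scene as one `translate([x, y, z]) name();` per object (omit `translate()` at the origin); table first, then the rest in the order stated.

table();
translate([795, 280, 255]) I_beam();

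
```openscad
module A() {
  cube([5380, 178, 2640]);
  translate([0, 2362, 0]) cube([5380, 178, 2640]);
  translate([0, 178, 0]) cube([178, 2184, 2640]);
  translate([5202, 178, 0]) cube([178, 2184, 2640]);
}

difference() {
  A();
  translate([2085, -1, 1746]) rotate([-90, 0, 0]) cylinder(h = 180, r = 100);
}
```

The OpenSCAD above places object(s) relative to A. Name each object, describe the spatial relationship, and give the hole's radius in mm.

The subtracted cylinder has r = 100 mm.

A is a house frame. The house frame has a circular hole through its front wall. The hole's radius is 100 mm.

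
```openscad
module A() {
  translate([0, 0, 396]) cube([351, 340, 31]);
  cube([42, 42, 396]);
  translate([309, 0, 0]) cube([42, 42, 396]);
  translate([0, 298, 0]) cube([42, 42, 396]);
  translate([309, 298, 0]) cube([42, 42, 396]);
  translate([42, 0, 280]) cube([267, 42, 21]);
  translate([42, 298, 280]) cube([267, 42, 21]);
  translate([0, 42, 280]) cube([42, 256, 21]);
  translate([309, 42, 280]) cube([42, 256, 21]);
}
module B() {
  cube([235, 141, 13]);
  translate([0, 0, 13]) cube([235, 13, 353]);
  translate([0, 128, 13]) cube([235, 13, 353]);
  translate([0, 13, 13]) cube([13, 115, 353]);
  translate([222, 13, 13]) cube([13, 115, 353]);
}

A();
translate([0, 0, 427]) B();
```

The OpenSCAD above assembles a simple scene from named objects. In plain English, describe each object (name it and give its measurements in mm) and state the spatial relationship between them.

A is a four-legged stool. The seat is a 351×340×31 mm slab whose top surface is at z = 427 mm; four square legs, each 42×42 mm in cross-section, run from the floor (z = 0) to the underside of the seat, each flush with a corner of the seat. Four stretchers, 42 mm wide and 21 mm tall, connect adjacent legs with their undersides at z = 280 mm, each running between the inner faces of the legs it joins and aligned with the legs' outer faces on the other axis.

B is an open-topped rectangular box: outside dimensions 235×141×366 mm, with a uniform wall and base thickness of 13 mm. The base is a full 235×141 slab on the floor; four walls sit on top of the base. The front and back walls (the −y and +y sides) span the full width; the two side walls fit between them.

The open box is on top of the stool.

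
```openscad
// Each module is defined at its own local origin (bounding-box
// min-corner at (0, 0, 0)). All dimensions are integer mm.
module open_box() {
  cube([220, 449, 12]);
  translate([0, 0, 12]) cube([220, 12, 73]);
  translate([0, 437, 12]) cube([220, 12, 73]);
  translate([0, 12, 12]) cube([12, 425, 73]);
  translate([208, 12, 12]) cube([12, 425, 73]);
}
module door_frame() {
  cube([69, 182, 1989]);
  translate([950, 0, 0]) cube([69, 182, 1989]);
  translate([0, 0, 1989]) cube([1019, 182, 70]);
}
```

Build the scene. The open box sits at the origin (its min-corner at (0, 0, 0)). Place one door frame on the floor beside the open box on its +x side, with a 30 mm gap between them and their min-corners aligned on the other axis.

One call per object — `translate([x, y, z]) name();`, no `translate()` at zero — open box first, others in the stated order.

open_box();
translate([250, 0, 0]) door_frame();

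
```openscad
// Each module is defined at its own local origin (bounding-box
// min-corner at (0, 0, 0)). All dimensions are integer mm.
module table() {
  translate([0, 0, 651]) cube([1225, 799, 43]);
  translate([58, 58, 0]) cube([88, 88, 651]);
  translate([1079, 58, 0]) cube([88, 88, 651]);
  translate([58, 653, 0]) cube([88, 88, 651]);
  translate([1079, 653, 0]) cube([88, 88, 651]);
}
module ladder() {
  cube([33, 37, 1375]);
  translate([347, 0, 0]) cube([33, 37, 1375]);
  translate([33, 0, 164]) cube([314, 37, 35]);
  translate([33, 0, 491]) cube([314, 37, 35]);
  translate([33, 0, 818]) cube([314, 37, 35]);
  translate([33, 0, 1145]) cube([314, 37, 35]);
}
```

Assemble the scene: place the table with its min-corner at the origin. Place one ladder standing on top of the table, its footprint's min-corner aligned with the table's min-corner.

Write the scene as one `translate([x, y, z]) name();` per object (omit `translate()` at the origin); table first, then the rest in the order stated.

table();
translate([0, 0, 694]) ladder();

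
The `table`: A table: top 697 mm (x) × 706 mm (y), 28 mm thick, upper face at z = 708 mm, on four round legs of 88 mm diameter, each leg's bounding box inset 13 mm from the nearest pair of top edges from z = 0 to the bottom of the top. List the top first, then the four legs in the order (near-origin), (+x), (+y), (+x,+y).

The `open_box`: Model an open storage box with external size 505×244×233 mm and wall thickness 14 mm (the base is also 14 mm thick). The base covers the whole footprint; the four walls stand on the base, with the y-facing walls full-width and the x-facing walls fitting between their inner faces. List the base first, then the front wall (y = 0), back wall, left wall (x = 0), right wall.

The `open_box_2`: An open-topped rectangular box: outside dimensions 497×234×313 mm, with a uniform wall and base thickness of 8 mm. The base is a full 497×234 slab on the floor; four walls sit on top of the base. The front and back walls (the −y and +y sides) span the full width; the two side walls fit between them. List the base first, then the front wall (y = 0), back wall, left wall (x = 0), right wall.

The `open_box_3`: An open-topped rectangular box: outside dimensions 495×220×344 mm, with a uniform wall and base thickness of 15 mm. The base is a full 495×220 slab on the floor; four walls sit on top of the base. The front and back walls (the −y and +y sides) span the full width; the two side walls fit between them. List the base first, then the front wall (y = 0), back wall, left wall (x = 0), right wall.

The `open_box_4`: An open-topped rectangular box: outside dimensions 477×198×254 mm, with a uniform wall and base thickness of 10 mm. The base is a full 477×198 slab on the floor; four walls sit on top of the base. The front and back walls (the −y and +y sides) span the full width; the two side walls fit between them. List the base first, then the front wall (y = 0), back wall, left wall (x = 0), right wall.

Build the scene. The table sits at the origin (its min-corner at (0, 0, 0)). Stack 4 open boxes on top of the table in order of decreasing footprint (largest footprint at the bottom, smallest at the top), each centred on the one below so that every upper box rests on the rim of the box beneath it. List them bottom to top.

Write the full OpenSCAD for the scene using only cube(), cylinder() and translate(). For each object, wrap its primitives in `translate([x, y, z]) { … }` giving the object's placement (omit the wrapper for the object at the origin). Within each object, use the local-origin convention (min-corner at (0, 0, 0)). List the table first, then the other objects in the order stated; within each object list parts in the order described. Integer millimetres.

translate([0, 0, 680]) cube([697, 706, 28]);
translate([57, 57, 0]) cylinder(h = 680, r = 44);
translate([640, 57, 0]) cylinder(h = 680, r = 44);
translate([57, 649, 0]) cylinder(h = 680, r = 44);
translate([640, 649, 0]) cylinder(h = 680, r = 44);
translate([96, 231, 708]) {
  cube([505, 244, 14]);
  translate([0, 0, 14]) cube([505, 14, 219]);
  translate([0, 230, 14]) cube([505, 14, 219]);
  translate([0, 14, 14]) cube([14, 216, 219]);
  translate([491, 14, 14]) cube([14, 216, 219]);
}
translate([100, 236, 941]) {
  cube([497, 234, 8]);
  translate([0, 0, 8]) cube([497, 8, 305]);
  translate([0, 226, 8]) cube([497, 8, 305]);
  translate([0, 8, 8]) cube([8, 218, 305]);
  translate([489, 8, 8]) cube([8, 218, 305]);
}
translate([101, 243, 1254]) {
  cube([495, 220, 15]);
  translate([0, 0, 15]) cube([495, 15, 329]);
  translate([0, 205, 15]) cube([495, 15, 329]);
  translate([0, 15, 15]) cube([15, 190, 329]);
  translate([480, 15, 15]) cube([15, 190, 329]);
}
translate([110, 254, 1598]) {
  cube([477, 198, 10]);
  translate([0, 0, 10]) cube([477, 10, 244]);
  translate([0, 188, 10]) cube([477, 10, 244]);
  translate([0, 10, 10]) cube([10, 178, 244]);
  translate([467, 10, 10]) cube([10, 178, 244]);
}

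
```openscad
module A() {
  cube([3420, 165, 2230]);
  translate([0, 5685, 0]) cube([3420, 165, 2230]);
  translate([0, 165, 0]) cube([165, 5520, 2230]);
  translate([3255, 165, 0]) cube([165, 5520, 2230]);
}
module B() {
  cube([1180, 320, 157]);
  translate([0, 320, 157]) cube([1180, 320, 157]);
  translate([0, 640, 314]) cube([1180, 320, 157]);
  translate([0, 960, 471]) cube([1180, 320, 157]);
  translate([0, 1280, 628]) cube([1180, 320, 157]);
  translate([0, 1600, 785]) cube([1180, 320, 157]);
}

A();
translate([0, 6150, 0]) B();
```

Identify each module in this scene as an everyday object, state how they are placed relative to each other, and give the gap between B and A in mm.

The staircase's nearest face is 300 mm from the house frame's +y face.

A is a house frame. B is a staircase. The staircase is on the floor beside the house frame on its +y side. The gap between the staircase and the house frame is 300 mm.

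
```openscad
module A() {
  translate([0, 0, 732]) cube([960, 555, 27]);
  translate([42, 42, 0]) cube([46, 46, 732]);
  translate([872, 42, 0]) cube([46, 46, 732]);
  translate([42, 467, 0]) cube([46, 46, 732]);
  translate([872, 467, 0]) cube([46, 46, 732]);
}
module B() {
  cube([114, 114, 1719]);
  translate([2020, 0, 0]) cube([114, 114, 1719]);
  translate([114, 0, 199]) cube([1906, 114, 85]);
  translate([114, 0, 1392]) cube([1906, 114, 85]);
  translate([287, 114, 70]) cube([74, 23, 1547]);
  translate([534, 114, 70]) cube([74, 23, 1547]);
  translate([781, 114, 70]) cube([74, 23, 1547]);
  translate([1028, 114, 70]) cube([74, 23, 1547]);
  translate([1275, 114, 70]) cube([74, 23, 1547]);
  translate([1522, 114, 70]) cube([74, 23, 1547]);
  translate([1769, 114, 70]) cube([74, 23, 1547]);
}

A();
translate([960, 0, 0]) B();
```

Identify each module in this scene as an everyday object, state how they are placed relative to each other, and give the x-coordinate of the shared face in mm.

A is a table. B is a fence section. The fence section is against the table's +x side, with their −y faces flush. The x-coordinate of the shared face is 960 mm.

The table's +x face and the fence section's −x face are both at x = 960 mm.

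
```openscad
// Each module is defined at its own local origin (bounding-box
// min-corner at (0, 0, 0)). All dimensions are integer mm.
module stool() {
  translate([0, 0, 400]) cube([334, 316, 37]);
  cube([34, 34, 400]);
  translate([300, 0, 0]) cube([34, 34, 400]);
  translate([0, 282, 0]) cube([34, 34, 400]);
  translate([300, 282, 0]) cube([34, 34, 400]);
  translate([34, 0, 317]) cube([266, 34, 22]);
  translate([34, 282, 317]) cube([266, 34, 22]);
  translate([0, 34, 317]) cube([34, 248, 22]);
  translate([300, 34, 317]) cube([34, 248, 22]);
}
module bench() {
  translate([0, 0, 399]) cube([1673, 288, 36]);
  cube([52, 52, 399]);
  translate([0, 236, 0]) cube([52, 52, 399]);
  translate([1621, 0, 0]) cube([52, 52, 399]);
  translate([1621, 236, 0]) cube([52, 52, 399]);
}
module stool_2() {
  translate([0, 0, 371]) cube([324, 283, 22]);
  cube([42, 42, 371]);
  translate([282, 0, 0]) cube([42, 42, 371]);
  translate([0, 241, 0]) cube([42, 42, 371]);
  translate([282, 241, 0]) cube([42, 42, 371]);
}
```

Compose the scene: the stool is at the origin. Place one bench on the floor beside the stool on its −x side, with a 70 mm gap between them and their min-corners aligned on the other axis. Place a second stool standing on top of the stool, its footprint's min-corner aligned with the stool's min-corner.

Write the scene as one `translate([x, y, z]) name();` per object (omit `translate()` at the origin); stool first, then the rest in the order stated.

stool();
translate([-1743, 0, 0]) bench();
translate([0, 0, 437]) stool_2();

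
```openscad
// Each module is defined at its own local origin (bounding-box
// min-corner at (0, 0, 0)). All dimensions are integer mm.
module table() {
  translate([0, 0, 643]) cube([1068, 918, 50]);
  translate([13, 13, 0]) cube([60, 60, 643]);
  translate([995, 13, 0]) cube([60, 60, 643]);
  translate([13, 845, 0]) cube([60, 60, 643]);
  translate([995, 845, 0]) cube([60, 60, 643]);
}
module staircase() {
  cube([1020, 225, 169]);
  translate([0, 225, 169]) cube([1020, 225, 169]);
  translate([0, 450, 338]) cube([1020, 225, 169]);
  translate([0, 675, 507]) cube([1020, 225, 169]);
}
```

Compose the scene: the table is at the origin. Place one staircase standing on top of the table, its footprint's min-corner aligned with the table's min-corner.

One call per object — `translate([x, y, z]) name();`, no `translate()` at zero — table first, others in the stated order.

table();
translate([0, 0, 693]) staircase();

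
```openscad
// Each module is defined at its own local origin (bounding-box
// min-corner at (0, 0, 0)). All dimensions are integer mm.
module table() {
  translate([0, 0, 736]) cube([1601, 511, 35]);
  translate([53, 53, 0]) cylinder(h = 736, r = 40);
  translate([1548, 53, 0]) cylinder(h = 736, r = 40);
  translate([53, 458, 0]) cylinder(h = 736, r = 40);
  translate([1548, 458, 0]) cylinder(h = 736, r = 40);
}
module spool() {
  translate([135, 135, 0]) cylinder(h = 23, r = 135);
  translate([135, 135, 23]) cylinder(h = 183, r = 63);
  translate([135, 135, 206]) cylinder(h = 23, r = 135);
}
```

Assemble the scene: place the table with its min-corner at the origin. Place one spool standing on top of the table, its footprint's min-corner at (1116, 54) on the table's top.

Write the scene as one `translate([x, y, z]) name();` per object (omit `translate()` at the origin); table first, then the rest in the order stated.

table();
translate([1116, 54, 771]) spool();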